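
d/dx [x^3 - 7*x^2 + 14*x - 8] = 3*x^2 - 14*x + 14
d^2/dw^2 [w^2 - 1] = 2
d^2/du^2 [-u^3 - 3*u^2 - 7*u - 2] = -6*u - 6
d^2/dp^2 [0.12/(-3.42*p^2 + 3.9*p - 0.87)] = (2.807136*p^2 - 3.20112*p - 0.12*(6.84*p - 3.9)*(13.68*p - 7.8) + 0.714096)/(3.42*p^2 - 3.9*p + 0.87)^3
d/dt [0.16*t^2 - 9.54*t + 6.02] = 0.32*t - 9.54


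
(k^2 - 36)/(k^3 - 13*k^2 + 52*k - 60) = (k + 6)/(k^2 - 7*k + 10)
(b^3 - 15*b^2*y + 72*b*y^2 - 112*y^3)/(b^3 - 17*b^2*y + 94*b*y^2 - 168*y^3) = (-b + 4*y)/(-b + 6*y)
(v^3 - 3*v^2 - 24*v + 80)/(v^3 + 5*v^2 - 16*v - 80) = (v - 4)/(v + 4)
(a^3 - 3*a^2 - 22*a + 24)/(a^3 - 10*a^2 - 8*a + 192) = (a - 1)/(a - 8)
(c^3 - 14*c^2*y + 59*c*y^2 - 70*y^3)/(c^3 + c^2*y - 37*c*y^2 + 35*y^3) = (-c^2 + 9*c*y - 14*y^2)/(-c^2 - 6*c*y + 7*y^2)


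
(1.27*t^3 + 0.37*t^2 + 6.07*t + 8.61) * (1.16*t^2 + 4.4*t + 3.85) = 1.4732*t^5 + 6.0172*t^4 + 13.5587*t^3 + 38.1201*t^2 + 61.2535*t + 33.1485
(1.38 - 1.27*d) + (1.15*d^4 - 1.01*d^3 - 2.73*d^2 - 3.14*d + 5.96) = 1.15*d^4 - 1.01*d^3 - 2.73*d^2 - 4.41*d + 7.34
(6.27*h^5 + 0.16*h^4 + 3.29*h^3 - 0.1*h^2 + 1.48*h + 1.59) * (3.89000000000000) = 24.3903*h^5 + 0.6224*h^4 + 12.7981*h^3 - 0.389*h^2 + 5.7572*h + 6.1851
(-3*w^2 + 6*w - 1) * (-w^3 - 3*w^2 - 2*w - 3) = 3*w^5 + 3*w^4 - 11*w^3 - 16*w + 3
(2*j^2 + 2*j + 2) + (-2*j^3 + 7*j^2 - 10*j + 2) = -2*j^3 + 9*j^2 - 8*j + 4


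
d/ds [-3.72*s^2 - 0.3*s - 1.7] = -7.44*s - 0.3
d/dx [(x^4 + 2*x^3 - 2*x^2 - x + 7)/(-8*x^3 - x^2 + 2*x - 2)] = (-8*x^6 - 2*x^5 - 12*x^4 - 16*x^3 + 151*x^2 + 22*x - 12)/(64*x^6 + 16*x^5 - 31*x^4 + 28*x^3 + 8*x^2 - 8*x + 4)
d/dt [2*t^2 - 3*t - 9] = 4*t - 3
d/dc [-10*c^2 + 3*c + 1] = 3 - 20*c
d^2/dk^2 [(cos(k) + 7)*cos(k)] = -7*cos(k) - 2*cos(2*k)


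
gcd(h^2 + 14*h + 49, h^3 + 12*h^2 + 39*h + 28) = h + 7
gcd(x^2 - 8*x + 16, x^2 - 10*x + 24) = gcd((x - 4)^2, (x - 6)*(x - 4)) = x - 4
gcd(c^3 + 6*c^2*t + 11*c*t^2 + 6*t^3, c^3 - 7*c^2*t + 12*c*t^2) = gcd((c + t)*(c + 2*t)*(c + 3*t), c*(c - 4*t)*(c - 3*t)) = 1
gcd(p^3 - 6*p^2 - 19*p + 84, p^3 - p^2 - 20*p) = p + 4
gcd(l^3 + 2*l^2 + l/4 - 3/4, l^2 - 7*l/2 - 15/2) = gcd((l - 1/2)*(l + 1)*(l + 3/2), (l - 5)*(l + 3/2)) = l + 3/2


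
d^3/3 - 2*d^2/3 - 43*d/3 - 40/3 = (d/3 + 1/3)*(d - 8)*(d + 5)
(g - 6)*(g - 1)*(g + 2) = g^3 - 5*g^2 - 8*g + 12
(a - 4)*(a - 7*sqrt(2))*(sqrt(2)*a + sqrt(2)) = sqrt(2)*a^3 - 14*a^2 - 3*sqrt(2)*a^2 - 4*sqrt(2)*a + 42*a + 56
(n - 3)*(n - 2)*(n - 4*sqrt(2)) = n^3 - 4*sqrt(2)*n^2 - 5*n^2 + 6*n + 20*sqrt(2)*n - 24*sqrt(2)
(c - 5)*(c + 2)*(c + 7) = c^3 + 4*c^2 - 31*c - 70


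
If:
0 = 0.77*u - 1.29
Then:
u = 1.68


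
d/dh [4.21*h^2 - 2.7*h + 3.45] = 8.42*h - 2.7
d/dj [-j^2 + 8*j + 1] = 8 - 2*j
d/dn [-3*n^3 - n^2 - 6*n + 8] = -9*n^2 - 2*n - 6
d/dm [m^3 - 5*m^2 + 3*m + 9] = 3*m^2 - 10*m + 3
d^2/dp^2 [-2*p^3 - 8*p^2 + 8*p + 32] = -12*p - 16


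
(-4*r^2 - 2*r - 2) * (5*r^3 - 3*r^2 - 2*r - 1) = -20*r^5 + 2*r^4 + 4*r^3 + 14*r^2 + 6*r + 2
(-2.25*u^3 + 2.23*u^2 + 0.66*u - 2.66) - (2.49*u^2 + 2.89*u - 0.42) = -2.25*u^3 - 0.26*u^2 - 2.23*u - 2.24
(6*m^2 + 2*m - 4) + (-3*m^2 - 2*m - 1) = 3*m^2 - 5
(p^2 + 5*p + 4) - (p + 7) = p^2 + 4*p - 3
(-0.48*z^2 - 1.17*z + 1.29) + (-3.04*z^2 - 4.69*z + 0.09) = -3.52*z^2 - 5.86*z + 1.38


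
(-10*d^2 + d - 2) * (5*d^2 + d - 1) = -50*d^4 - 5*d^3 + d^2 - 3*d + 2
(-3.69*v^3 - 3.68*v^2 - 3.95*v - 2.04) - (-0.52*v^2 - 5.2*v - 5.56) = -3.69*v^3 - 3.16*v^2 + 1.25*v + 3.52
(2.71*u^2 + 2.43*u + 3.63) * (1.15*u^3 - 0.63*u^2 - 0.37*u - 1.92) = 3.1165*u^5 + 1.0872*u^4 + 1.6409*u^3 - 8.3892*u^2 - 6.0087*u - 6.9696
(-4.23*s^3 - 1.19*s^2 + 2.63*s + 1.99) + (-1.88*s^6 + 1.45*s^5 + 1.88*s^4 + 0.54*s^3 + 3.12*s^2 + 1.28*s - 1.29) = -1.88*s^6 + 1.45*s^5 + 1.88*s^4 - 3.69*s^3 + 1.93*s^2 + 3.91*s + 0.7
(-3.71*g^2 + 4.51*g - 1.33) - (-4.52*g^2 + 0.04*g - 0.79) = 0.81*g^2 + 4.47*g - 0.54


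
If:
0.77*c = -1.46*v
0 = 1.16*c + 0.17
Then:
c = -0.15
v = 0.08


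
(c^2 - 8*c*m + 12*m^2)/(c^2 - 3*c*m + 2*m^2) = (c - 6*m)/(c - m)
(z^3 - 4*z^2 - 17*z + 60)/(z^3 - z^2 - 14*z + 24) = (z - 5)/(z - 2)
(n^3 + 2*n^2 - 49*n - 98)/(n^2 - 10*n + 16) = (n^3 + 2*n^2 - 49*n - 98)/(n^2 - 10*n + 16)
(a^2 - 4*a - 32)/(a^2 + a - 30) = (a^2 - 4*a - 32)/(a^2 + a - 30)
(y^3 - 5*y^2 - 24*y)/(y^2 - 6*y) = (y^2 - 5*y - 24)/(y - 6)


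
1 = 1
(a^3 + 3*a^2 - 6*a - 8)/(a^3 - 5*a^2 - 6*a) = (a^2 + 2*a - 8)/(a*(a - 6))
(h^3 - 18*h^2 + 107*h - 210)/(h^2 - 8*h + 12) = (h^2 - 12*h + 35)/(h - 2)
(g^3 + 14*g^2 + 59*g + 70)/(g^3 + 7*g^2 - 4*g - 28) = (g + 5)/(g - 2)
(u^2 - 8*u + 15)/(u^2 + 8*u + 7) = (u^2 - 8*u + 15)/(u^2 + 8*u + 7)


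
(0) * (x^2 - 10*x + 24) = 0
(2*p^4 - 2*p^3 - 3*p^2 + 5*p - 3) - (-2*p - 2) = 2*p^4 - 2*p^3 - 3*p^2 + 7*p - 1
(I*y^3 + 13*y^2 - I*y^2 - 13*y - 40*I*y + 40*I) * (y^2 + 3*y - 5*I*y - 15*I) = I*y^5 + 18*y^4 + 2*I*y^4 + 36*y^3 - 108*I*y^3 - 254*y^2 - 210*I*y^2 - 400*y + 315*I*y + 600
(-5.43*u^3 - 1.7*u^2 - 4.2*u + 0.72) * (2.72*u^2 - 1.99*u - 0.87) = -14.7696*u^5 + 6.1817*u^4 - 3.3169*u^3 + 11.7954*u^2 + 2.2212*u - 0.6264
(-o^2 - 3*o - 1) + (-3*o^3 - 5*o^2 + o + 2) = -3*o^3 - 6*o^2 - 2*o + 1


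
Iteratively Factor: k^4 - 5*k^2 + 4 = (k + 1)*(k^3 - k^2 - 4*k + 4) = (k - 2)*(k + 1)*(k^2 + k - 2) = (k - 2)*(k - 1)*(k + 1)*(k + 2)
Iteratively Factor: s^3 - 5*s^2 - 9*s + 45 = (s + 3)*(s^2 - 8*s + 15) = (s - 5)*(s + 3)*(s - 3)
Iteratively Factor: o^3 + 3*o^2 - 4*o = (o - 1)*(o^2 + 4*o) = o*(o - 1)*(o + 4)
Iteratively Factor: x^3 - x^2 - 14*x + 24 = (x + 4)*(x^2 - 5*x + 6) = (x - 2)*(x + 4)*(x - 3)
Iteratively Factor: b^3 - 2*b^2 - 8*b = (b - 4)*(b^2 + 2*b) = b*(b - 4)*(b + 2)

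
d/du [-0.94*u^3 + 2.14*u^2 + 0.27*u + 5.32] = -2.82*u^2 + 4.28*u + 0.27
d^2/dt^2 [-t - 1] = 0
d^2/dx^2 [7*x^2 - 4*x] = 14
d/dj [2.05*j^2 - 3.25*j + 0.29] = 4.1*j - 3.25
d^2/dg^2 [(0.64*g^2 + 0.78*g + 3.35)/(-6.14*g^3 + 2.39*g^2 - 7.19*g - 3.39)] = (-48.255488*g^6 - 176.434128*g^5 - 1277.323848*g^4 + 1011.019548*g^3 - 838.447278*g^2 + 725.856042*g - 377.334232)/(231.475544*g^9 - 270.306132*g^8 + 918.397254*g^7 - 263.309231*g^6 + 776.970795*g^5 + 585.372864*g^4 + 233.854847*g^3 + 443.35098*g^2 + 247.884597*g + 38.958219)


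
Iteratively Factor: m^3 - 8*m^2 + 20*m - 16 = (m - 4)*(m^2 - 4*m + 4) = (m - 4)*(m - 2)*(m - 2)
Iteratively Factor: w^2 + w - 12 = (w + 4)*(w - 3)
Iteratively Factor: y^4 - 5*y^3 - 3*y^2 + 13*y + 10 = (y - 2)*(y^3 - 3*y^2 - 9*y - 5) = (y - 2)*(y + 1)*(y^2 - 4*y - 5) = (y - 5)*(y - 2)*(y + 1)*(y + 1)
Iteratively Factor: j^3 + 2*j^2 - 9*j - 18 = (j + 2)*(j^2 - 9) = (j - 3)*(j + 2)*(j + 3)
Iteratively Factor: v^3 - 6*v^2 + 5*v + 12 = (v + 1)*(v^2 - 7*v + 12) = (v - 3)*(v + 1)*(v - 4)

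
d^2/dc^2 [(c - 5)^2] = 2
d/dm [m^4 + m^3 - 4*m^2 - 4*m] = 4*m^3 + 3*m^2 - 8*m - 4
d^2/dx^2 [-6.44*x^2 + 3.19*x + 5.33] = -12.8800000000000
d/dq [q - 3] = 1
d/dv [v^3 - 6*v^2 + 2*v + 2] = 3*v^2 - 12*v + 2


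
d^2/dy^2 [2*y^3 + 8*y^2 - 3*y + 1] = 12*y + 16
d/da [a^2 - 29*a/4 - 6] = 2*a - 29/4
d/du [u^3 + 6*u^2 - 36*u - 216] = 3*u^2 + 12*u - 36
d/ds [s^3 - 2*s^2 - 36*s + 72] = 3*s^2 - 4*s - 36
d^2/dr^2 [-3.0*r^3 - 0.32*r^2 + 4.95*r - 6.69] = -18.0*r - 0.64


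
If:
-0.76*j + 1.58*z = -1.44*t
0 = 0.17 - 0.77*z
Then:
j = 1.89473684210526*t + 0.458988380041012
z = 0.22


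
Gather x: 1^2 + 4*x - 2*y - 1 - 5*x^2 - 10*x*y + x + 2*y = -5*x^2 + x*(5 - 10*y)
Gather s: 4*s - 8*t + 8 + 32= 4*s - 8*t + 40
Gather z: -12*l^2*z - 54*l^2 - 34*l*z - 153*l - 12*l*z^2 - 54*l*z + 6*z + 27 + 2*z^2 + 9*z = -54*l^2 - 153*l + z^2*(2 - 12*l) + z*(-12*l^2 - 88*l + 15) + 27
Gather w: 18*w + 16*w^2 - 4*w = 16*w^2 + 14*w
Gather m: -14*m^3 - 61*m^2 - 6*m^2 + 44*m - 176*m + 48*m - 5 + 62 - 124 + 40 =-14*m^3 - 67*m^2 - 84*m - 27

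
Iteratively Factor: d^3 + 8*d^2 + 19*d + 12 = (d + 1)*(d^2 + 7*d + 12) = (d + 1)*(d + 3)*(d + 4)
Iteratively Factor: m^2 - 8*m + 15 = (m - 3)*(m - 5)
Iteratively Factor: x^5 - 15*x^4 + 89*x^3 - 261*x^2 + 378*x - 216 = (x - 3)*(x^4 - 12*x^3 + 53*x^2 - 102*x + 72) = (x - 3)^2*(x^3 - 9*x^2 + 26*x - 24) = (x - 3)^3*(x^2 - 6*x + 8) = (x - 4)*(x - 3)^3*(x - 2)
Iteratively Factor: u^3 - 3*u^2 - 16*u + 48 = (u - 4)*(u^2 + u - 12) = (u - 4)*(u + 4)*(u - 3)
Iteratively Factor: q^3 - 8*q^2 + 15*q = (q - 3)*(q^2 - 5*q) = q*(q - 3)*(q - 5)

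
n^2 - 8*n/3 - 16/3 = (n - 4)*(n + 4/3)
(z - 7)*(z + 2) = z^2 - 5*z - 14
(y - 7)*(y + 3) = y^2 - 4*y - 21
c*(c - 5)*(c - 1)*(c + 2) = c^4 - 4*c^3 - 7*c^2 + 10*c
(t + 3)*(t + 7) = t^2 + 10*t + 21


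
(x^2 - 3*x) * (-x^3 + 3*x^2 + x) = -x^5 + 6*x^4 - 8*x^3 - 3*x^2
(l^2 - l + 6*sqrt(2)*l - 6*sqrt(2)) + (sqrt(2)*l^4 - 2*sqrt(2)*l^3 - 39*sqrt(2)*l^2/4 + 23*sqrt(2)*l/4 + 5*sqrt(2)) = sqrt(2)*l^4 - 2*sqrt(2)*l^3 - 39*sqrt(2)*l^2/4 + l^2 - l + 47*sqrt(2)*l/4 - sqrt(2)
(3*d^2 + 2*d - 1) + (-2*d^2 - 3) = d^2 + 2*d - 4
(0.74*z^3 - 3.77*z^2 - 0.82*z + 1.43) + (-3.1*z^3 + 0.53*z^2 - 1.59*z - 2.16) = -2.36*z^3 - 3.24*z^2 - 2.41*z - 0.73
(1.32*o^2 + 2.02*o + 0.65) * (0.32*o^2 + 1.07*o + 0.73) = 0.4224*o^4 + 2.0588*o^3 + 3.333*o^2 + 2.1701*o + 0.4745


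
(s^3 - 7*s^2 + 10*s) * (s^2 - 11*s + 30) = s^5 - 18*s^4 + 117*s^3 - 320*s^2 + 300*s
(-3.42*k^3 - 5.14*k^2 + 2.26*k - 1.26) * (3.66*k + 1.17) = -12.5172*k^4 - 22.8138*k^3 + 2.2578*k^2 - 1.9674*k - 1.4742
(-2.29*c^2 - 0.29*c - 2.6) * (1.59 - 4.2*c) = 9.618*c^3 - 2.4231*c^2 + 10.4589*c - 4.134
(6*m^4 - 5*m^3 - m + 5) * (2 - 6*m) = -36*m^5 + 42*m^4 - 10*m^3 + 6*m^2 - 32*m + 10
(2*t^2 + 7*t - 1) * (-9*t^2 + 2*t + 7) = -18*t^4 - 59*t^3 + 37*t^2 + 47*t - 7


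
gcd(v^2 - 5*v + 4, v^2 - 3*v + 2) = v - 1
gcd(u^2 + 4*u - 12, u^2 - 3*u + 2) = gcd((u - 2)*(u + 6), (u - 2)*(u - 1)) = u - 2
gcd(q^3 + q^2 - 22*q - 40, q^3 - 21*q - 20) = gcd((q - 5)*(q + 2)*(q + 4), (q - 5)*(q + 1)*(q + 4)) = q^2 - q - 20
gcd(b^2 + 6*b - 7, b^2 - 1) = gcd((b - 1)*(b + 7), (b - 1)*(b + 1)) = b - 1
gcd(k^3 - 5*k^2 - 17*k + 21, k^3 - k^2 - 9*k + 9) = k^2 + 2*k - 3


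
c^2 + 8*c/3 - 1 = (c - 1/3)*(c + 3)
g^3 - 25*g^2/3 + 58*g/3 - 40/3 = (g - 5)*(g - 2)*(g - 4/3)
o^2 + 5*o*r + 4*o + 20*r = (o + 4)*(o + 5*r)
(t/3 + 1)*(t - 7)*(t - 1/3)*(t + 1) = t^4/3 - 10*t^3/9 - 8*t^2 - 38*t/9 + 7/3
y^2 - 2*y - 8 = (y - 4)*(y + 2)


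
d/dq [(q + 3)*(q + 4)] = 2*q + 7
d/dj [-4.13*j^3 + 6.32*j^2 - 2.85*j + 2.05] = -12.39*j^2 + 12.64*j - 2.85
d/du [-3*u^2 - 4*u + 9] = -6*u - 4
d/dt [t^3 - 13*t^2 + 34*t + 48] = 3*t^2 - 26*t + 34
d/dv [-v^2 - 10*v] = -2*v - 10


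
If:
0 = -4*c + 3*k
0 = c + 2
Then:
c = -2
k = -8/3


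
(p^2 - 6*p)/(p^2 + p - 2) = p*(p - 6)/(p^2 + p - 2)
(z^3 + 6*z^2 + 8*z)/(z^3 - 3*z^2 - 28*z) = (z + 2)/(z - 7)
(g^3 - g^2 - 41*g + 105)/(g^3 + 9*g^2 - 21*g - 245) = (g - 3)/(g + 7)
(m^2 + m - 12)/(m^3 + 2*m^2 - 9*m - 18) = (m + 4)/(m^2 + 5*m + 6)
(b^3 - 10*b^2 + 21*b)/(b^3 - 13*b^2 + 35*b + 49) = b*(b - 3)/(b^2 - 6*b - 7)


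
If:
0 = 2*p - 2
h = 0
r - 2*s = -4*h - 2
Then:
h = 0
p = 1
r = 2*s - 2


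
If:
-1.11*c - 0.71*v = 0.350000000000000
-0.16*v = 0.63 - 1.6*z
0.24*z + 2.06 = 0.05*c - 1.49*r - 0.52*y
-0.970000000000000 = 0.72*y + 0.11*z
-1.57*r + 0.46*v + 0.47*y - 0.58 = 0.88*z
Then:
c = -0.43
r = -0.97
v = 0.17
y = -1.41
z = 0.41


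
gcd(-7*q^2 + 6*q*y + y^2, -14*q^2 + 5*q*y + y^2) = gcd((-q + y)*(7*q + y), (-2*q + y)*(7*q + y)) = 7*q + y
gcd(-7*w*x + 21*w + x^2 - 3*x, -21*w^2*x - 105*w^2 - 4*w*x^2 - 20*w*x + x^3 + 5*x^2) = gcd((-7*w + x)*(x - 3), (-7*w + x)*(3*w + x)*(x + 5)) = -7*w + x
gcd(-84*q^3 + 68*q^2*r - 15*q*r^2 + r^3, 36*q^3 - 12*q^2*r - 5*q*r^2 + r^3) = 12*q^2 - 8*q*r + r^2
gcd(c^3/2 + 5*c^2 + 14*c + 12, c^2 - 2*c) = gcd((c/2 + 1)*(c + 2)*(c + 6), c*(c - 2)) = 1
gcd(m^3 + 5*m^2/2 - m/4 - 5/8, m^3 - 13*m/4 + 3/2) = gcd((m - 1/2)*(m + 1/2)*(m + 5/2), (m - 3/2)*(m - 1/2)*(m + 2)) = m - 1/2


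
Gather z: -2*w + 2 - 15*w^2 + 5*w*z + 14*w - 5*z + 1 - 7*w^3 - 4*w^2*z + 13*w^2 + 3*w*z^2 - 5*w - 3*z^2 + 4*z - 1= -7*w^3 - 2*w^2 + 7*w + z^2*(3*w - 3) + z*(-4*w^2 + 5*w - 1) + 2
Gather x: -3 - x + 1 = -x - 2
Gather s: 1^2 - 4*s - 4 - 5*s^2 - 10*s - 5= -5*s^2 - 14*s - 8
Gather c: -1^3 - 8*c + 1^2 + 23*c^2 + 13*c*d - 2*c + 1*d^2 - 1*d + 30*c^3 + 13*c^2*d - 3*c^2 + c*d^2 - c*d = 30*c^3 + c^2*(13*d + 20) + c*(d^2 + 12*d - 10) + d^2 - d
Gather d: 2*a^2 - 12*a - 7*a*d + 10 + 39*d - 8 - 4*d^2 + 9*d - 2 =2*a^2 - 12*a - 4*d^2 + d*(48 - 7*a)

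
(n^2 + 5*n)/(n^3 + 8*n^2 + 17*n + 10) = n/(n^2 + 3*n + 2)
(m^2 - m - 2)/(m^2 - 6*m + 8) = (m + 1)/(m - 4)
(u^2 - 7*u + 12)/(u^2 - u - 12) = (u - 3)/(u + 3)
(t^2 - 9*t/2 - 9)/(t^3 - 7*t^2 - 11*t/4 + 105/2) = 2*(2*t + 3)/(4*t^2 - 4*t - 35)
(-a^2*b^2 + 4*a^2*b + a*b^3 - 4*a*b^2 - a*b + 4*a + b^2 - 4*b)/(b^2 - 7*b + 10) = (-a^2*b^2 + 4*a^2*b + a*b^3 - 4*a*b^2 - a*b + 4*a + b^2 - 4*b)/(b^2 - 7*b + 10)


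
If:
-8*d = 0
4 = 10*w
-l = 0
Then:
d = 0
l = 0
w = 2/5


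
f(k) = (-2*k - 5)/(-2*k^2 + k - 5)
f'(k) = (-2*k - 5)*(4*k - 1)/(-2*k^2 + k - 5)^2 - 2/(-2*k^2 + k - 5)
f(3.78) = 0.42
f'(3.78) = -0.13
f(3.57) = 0.45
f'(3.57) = -0.15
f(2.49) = 0.67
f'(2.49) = -0.27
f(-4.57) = -0.08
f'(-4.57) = 0.01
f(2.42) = 0.69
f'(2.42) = -0.28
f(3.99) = 0.40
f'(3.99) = -0.12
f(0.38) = 1.17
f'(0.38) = 0.28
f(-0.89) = 0.43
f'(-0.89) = 0.53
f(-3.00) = -0.04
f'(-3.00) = 0.06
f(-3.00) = -0.04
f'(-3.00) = 0.06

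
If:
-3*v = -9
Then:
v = 3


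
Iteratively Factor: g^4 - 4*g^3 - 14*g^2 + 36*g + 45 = (g - 3)*(g^3 - g^2 - 17*g - 15) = (g - 3)*(g + 1)*(g^2 - 2*g - 15) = (g - 5)*(g - 3)*(g + 1)*(g + 3)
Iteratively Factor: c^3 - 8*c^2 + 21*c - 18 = (c - 2)*(c^2 - 6*c + 9) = (c - 3)*(c - 2)*(c - 3)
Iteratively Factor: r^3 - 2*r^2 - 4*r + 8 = (r + 2)*(r^2 - 4*r + 4) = (r - 2)*(r + 2)*(r - 2)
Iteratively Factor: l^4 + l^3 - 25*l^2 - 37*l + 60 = (l + 4)*(l^3 - 3*l^2 - 13*l + 15) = (l - 1)*(l + 4)*(l^2 - 2*l - 15) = (l - 1)*(l + 3)*(l + 4)*(l - 5)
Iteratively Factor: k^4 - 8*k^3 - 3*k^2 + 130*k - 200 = (k + 4)*(k^3 - 12*k^2 + 45*k - 50) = (k - 5)*(k + 4)*(k^2 - 7*k + 10) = (k - 5)^2*(k + 4)*(k - 2)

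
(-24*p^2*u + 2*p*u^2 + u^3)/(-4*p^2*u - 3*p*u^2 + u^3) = (6*p + u)/(p + u)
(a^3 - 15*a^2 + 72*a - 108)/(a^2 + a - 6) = (a^3 - 15*a^2 + 72*a - 108)/(a^2 + a - 6)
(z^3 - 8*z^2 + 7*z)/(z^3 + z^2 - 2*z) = (z - 7)/(z + 2)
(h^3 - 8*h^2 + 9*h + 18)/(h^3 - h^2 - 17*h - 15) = (h^2 - 9*h + 18)/(h^2 - 2*h - 15)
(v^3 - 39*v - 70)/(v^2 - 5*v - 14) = v + 5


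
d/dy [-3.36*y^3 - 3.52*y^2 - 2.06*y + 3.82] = -10.08*y^2 - 7.04*y - 2.06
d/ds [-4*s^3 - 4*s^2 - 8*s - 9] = -12*s^2 - 8*s - 8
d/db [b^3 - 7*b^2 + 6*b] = 3*b^2 - 14*b + 6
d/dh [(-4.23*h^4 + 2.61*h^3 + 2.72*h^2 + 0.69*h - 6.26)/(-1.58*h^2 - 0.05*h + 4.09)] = (13.3668*h^5 - 3.4893*h^4 - 69.4638*h^3 + 32.9789*h^2 + 2.468*h + 2.5091)/(2.4964*h^4 + 0.158*h^3 - 12.9219*h^2 - 0.409*h + 16.7281)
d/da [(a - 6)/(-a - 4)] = -10/(a + 4)^2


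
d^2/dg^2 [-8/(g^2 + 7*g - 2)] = 16*(g^2 + 7*g - (2*g + 7)^2 - 2)/(g^2 + 7*g - 2)^3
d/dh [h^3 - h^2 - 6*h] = 3*h^2 - 2*h - 6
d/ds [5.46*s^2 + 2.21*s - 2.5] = 10.92*s + 2.21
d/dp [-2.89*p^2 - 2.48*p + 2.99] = -5.78*p - 2.48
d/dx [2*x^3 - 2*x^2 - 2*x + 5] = 6*x^2 - 4*x - 2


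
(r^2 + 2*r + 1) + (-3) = r^2 + 2*r - 2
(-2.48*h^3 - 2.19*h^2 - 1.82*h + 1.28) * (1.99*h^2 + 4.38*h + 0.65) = -4.9352*h^5 - 15.2205*h^4 - 14.826*h^3 - 6.8479*h^2 + 4.4234*h + 0.832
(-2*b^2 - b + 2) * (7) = -14*b^2 - 7*b + 14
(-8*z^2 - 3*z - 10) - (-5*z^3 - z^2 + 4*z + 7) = 5*z^3 - 7*z^2 - 7*z - 17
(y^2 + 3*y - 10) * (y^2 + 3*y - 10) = y^4 + 6*y^3 - 11*y^2 - 60*y + 100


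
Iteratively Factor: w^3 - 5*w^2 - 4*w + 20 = (w - 2)*(w^2 - 3*w - 10) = (w - 5)*(w - 2)*(w + 2)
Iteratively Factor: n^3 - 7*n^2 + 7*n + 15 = (n - 5)*(n^2 - 2*n - 3) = (n - 5)*(n + 1)*(n - 3)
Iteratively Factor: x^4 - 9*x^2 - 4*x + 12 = (x + 2)*(x^3 - 2*x^2 - 5*x + 6) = (x - 1)*(x + 2)*(x^2 - x - 6) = (x - 1)*(x + 2)^2*(x - 3)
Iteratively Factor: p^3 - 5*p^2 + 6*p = (p - 3)*(p^2 - 2*p) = p*(p - 3)*(p - 2)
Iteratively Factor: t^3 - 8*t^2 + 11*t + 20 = (t + 1)*(t^2 - 9*t + 20) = (t - 4)*(t + 1)*(t - 5)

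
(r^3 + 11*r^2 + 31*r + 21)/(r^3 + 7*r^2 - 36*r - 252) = (r^2 + 4*r + 3)/(r^2 - 36)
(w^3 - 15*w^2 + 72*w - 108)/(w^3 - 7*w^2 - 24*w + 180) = (w - 3)/(w + 5)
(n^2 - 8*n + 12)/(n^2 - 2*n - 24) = (n - 2)/(n + 4)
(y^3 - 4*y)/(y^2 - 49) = y*(y^2 - 4)/(y^2 - 49)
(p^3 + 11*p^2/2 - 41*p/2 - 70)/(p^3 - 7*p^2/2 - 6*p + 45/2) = (p^2 + 3*p - 28)/(p^2 - 6*p + 9)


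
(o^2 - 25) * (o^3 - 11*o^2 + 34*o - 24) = o^5 - 11*o^4 + 9*o^3 + 251*o^2 - 850*o + 600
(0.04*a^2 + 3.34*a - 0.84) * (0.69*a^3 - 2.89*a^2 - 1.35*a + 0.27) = 0.0276*a^5 + 2.189*a^4 - 10.2862*a^3 - 2.0706*a^2 + 2.0358*a - 0.2268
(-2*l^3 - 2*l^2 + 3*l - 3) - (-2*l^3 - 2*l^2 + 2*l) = l - 3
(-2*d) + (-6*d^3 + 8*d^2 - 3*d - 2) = -6*d^3 + 8*d^2 - 5*d - 2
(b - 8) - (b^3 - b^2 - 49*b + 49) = -b^3 + b^2 + 50*b - 57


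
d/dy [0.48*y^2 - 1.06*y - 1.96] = 0.96*y - 1.06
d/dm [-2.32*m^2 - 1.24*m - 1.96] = -4.64*m - 1.24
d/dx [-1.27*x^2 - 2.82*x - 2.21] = -2.54*x - 2.82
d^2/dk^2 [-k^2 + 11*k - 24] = -2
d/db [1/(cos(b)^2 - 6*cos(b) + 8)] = 2*(cos(b) - 3)*sin(b)/(cos(b)^2 - 6*cos(b) + 8)^2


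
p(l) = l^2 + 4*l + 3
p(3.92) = 34.05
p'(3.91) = 11.82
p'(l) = 2*l + 4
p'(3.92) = 11.84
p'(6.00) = 16.00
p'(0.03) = 4.06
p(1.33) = 10.09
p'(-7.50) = -11.00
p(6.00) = 63.00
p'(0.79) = 5.58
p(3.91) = 33.93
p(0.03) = 3.12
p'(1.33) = 6.66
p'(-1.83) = 0.34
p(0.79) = 6.78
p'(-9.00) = -14.00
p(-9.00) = 48.00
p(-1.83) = -0.97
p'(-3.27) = -2.54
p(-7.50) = 29.25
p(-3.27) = 0.61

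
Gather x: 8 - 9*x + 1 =9 - 9*x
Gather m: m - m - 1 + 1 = 0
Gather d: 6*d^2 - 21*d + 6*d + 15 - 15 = 6*d^2 - 15*d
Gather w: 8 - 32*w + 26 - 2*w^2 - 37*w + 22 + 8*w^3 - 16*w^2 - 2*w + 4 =8*w^3 - 18*w^2 - 71*w + 60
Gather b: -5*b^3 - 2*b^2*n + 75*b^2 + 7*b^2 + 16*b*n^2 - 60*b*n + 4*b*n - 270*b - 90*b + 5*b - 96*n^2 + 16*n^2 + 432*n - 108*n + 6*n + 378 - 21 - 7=-5*b^3 + b^2*(82 - 2*n) + b*(16*n^2 - 56*n - 355) - 80*n^2 + 330*n + 350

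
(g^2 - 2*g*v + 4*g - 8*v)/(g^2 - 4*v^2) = (g + 4)/(g + 2*v)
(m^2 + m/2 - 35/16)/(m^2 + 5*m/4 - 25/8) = (4*m + 7)/(2*(2*m + 5))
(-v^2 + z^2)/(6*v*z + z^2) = (-v^2 + z^2)/(z*(6*v + z))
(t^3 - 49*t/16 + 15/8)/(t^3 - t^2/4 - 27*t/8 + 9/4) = (4*t - 5)/(2*(2*t - 3))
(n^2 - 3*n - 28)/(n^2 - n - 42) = (n + 4)/(n + 6)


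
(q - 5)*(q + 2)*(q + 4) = q^3 + q^2 - 22*q - 40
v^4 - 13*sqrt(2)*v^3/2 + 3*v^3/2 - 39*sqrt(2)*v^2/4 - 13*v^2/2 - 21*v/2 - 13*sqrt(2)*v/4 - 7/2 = (v + 1/2)*(v + 1)*(v - 7*sqrt(2))*(v + sqrt(2)/2)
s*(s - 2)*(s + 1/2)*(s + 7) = s^4 + 11*s^3/2 - 23*s^2/2 - 7*s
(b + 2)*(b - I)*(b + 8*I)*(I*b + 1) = I*b^4 - 6*b^3 + 2*I*b^3 - 12*b^2 + 15*I*b^2 + 8*b + 30*I*b + 16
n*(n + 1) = n^2 + n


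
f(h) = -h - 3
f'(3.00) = -1.00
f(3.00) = -6.00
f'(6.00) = -1.00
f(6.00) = -9.00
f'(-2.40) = -1.00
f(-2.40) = -0.60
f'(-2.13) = -1.00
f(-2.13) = -0.87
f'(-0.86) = -1.00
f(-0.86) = -2.14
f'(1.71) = -1.00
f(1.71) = -4.71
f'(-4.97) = -1.00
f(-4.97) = 1.97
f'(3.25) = -1.00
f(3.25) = -6.25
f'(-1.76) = -1.00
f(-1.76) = -1.24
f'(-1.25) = -1.00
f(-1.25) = -1.75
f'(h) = -1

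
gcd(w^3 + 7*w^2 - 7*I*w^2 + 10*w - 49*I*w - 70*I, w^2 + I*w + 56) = w - 7*I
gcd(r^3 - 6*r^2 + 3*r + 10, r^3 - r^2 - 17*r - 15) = r^2 - 4*r - 5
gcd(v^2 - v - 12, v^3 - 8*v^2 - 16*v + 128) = v - 4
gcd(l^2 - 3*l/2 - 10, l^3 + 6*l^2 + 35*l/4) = l + 5/2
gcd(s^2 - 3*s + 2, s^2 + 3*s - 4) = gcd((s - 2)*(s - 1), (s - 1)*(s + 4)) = s - 1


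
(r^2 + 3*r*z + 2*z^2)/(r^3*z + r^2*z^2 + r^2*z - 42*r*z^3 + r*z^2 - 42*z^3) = (r^2 + 3*r*z + 2*z^2)/(z*(r^3 + r^2*z + r^2 - 42*r*z^2 + r*z - 42*z^2))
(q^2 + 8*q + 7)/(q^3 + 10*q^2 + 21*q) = (q + 1)/(q*(q + 3))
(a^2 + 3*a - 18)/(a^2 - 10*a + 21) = (a + 6)/(a - 7)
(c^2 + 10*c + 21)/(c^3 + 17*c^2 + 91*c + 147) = 1/(c + 7)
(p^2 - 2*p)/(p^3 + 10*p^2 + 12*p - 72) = p/(p^2 + 12*p + 36)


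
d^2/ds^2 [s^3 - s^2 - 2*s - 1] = 6*s - 2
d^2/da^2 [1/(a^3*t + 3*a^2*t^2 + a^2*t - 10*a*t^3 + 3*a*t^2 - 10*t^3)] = 2*(-(3*a + 3*t + 1)*(a^3 + 3*a^2*t + a^2 - 10*a*t^2 + 3*a*t - 10*t^2) + (3*a^2 + 6*a*t + 2*a - 10*t^2 + 3*t)^2)/(t*(a^3 + 3*a^2*t + a^2 - 10*a*t^2 + 3*a*t - 10*t^2)^3)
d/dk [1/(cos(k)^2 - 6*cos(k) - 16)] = 2*(cos(k) - 3)*sin(k)/(sin(k)^2 + 6*cos(k) + 15)^2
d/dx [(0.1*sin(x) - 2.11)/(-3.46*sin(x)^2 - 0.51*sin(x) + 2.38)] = (0.346*sin(x)^2 - 14.6012*sin(x) - 0.8381)*cos(x)/(11.9716*sin(x)^4 + 3.5292*sin(x)^3 - 16.2095*sin(x)^2 - 2.4276*sin(x) + 5.6644)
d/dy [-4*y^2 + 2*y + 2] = 2 - 8*y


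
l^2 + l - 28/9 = (l - 4/3)*(l + 7/3)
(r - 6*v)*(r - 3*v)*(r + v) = r^3 - 8*r^2*v + 9*r*v^2 + 18*v^3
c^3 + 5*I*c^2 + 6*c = c*(c - I)*(c + 6*I)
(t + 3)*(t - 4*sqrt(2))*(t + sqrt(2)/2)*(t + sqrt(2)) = t^4 - 5*sqrt(2)*t^3/2 + 3*t^3 - 11*t^2 - 15*sqrt(2)*t^2/2 - 33*t - 4*sqrt(2)*t - 12*sqrt(2)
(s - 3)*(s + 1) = s^2 - 2*s - 3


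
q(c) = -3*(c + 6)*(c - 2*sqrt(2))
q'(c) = -6*c - 18 + 6*sqrt(2)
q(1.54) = 29.14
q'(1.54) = -18.75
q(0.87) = 40.36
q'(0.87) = -14.73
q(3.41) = -16.42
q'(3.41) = -29.97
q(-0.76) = 56.41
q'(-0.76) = -4.95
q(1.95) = 20.95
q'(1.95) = -21.21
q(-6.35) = -9.64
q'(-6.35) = 28.59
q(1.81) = 23.86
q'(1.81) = -20.37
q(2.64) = 4.88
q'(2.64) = -25.35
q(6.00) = -114.18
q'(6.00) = -45.51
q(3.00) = -4.63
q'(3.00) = -27.51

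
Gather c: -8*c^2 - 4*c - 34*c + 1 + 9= -8*c^2 - 38*c + 10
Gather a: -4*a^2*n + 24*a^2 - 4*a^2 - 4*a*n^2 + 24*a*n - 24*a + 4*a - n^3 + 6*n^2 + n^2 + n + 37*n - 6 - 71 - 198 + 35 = a^2*(20 - 4*n) + a*(-4*n^2 + 24*n - 20) - n^3 + 7*n^2 + 38*n - 240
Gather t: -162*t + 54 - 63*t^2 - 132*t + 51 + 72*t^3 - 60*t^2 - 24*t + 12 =72*t^3 - 123*t^2 - 318*t + 117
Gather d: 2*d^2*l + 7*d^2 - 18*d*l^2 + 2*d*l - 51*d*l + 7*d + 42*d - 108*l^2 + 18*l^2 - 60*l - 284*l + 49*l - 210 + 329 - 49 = d^2*(2*l + 7) + d*(-18*l^2 - 49*l + 49) - 90*l^2 - 295*l + 70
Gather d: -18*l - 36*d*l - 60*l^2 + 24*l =-36*d*l - 60*l^2 + 6*l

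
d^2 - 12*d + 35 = (d - 7)*(d - 5)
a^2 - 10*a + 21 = (a - 7)*(a - 3)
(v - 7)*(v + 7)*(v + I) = v^3 + I*v^2 - 49*v - 49*I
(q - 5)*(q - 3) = q^2 - 8*q + 15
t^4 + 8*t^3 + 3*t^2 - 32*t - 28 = (t - 2)*(t + 1)*(t + 2)*(t + 7)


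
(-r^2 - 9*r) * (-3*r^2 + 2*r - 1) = 3*r^4 + 25*r^3 - 17*r^2 + 9*r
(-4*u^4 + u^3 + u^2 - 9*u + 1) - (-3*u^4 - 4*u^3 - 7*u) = -u^4 + 5*u^3 + u^2 - 2*u + 1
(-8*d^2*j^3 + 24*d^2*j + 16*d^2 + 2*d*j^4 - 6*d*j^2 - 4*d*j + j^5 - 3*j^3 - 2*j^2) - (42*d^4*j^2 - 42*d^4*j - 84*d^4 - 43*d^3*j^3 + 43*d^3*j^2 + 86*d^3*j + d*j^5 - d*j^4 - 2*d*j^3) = -42*d^4*j^2 + 42*d^4*j + 84*d^4 + 43*d^3*j^3 - 43*d^3*j^2 - 86*d^3*j - 8*d^2*j^3 + 24*d^2*j + 16*d^2 - d*j^5 + 3*d*j^4 + 2*d*j^3 - 6*d*j^2 - 4*d*j + j^5 - 3*j^3 - 2*j^2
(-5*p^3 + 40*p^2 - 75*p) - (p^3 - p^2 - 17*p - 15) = -6*p^3 + 41*p^2 - 58*p + 15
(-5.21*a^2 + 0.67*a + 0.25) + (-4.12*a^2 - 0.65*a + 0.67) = -9.33*a^2 + 0.02*a + 0.92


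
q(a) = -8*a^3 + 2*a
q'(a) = 2 - 24*a^2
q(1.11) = -8.72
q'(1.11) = -27.57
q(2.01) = -60.94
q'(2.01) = -94.96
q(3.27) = -273.19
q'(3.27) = -254.63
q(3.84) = -445.30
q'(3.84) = -351.89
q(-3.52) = 341.87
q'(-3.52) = -295.37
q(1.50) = -24.00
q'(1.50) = -52.00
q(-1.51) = 24.52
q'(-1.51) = -52.72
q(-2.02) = 61.90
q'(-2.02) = -95.93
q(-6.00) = 1716.00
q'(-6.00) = -862.00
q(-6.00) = 1716.00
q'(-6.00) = -862.00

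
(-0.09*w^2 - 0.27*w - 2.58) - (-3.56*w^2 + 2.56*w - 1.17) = 3.47*w^2 - 2.83*w - 1.41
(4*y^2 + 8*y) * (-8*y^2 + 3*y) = -32*y^4 - 52*y^3 + 24*y^2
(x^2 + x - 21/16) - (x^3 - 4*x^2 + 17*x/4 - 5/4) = -x^3 + 5*x^2 - 13*x/4 - 1/16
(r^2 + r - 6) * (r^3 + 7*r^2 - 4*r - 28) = r^5 + 8*r^4 - 3*r^3 - 74*r^2 - 4*r + 168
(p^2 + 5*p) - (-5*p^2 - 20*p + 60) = 6*p^2 + 25*p - 60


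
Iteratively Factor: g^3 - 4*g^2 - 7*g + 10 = (g - 5)*(g^2 + g - 2) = (g - 5)*(g + 2)*(g - 1)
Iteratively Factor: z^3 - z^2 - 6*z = (z - 3)*(z^2 + 2*z) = z*(z - 3)*(z + 2)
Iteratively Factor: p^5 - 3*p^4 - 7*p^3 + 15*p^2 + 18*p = (p + 2)*(p^4 - 5*p^3 + 3*p^2 + 9*p) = (p + 1)*(p + 2)*(p^3 - 6*p^2 + 9*p) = (p - 3)*(p + 1)*(p + 2)*(p^2 - 3*p) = p*(p - 3)*(p + 1)*(p + 2)*(p - 3)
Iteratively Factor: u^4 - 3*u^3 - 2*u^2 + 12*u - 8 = (u + 2)*(u^3 - 5*u^2 + 8*u - 4) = (u - 2)*(u + 2)*(u^2 - 3*u + 2) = (u - 2)*(u - 1)*(u + 2)*(u - 2)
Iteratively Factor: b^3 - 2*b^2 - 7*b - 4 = (b - 4)*(b^2 + 2*b + 1) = (b - 4)*(b + 1)*(b + 1)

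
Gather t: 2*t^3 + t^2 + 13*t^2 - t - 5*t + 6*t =2*t^3 + 14*t^2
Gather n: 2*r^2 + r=2*r^2 + r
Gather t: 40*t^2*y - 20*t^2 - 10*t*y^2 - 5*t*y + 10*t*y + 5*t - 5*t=t^2*(40*y - 20) + t*(-10*y^2 + 5*y)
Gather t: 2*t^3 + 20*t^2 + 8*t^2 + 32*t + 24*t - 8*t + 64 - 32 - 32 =2*t^3 + 28*t^2 + 48*t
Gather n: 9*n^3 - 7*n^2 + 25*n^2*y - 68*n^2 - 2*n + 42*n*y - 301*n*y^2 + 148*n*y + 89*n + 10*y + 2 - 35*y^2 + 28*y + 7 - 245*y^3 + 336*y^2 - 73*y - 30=9*n^3 + n^2*(25*y - 75) + n*(-301*y^2 + 190*y + 87) - 245*y^3 + 301*y^2 - 35*y - 21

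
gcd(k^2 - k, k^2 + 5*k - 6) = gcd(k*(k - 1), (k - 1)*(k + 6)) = k - 1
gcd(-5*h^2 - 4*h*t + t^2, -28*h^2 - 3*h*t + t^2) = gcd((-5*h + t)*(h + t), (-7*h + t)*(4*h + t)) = 1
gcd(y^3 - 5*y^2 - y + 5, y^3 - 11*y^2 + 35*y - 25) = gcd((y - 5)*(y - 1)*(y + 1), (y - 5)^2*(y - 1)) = y^2 - 6*y + 5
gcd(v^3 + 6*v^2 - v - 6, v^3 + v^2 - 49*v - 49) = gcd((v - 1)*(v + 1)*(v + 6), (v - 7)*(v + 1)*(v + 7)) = v + 1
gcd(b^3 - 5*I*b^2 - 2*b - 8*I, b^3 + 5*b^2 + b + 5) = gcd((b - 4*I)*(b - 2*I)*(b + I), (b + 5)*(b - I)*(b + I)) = b + I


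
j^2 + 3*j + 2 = (j + 1)*(j + 2)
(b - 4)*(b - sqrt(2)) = b^2 - 4*b - sqrt(2)*b + 4*sqrt(2)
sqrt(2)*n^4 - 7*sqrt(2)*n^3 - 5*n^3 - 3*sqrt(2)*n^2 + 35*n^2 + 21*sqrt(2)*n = n*(n - 7)*(n - 3*sqrt(2))*(sqrt(2)*n + 1)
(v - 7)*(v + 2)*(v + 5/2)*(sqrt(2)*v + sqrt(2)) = sqrt(2)*v^4 - 3*sqrt(2)*v^3/2 - 29*sqrt(2)*v^2 - 123*sqrt(2)*v/2 - 35*sqrt(2)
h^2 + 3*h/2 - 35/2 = (h - 7/2)*(h + 5)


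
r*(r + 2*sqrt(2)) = r^2 + 2*sqrt(2)*r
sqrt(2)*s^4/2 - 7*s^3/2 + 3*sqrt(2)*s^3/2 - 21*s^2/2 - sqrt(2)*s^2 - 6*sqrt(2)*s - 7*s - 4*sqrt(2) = (s + 1)*(s - 4*sqrt(2))*(s + sqrt(2)/2)*(sqrt(2)*s/2 + sqrt(2))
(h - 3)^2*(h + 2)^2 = h^4 - 2*h^3 - 11*h^2 + 12*h + 36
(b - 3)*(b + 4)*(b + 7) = b^3 + 8*b^2 - 5*b - 84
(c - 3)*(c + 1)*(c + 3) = c^3 + c^2 - 9*c - 9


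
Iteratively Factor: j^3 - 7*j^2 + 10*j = (j - 2)*(j^2 - 5*j) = (j - 5)*(j - 2)*(j)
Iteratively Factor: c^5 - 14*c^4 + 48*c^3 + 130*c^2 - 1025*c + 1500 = (c - 3)*(c^4 - 11*c^3 + 15*c^2 + 175*c - 500) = (c - 5)*(c - 3)*(c^3 - 6*c^2 - 15*c + 100) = (c - 5)^2*(c - 3)*(c^2 - c - 20) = (c - 5)^3*(c - 3)*(c + 4)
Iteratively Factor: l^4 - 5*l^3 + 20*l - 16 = (l - 1)*(l^3 - 4*l^2 - 4*l + 16) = (l - 1)*(l + 2)*(l^2 - 6*l + 8) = (l - 4)*(l - 1)*(l + 2)*(l - 2)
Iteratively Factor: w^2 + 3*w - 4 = (w - 1)*(w + 4)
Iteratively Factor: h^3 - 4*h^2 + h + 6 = (h + 1)*(h^2 - 5*h + 6) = (h - 3)*(h + 1)*(h - 2)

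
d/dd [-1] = 0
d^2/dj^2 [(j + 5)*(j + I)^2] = 6*j + 10 + 4*I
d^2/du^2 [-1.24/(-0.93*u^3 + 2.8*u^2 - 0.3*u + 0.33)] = ((6.944 - 6.9192*u)*(0.93*u^3 - 2.8*u^2 + 0.3*u - 0.33) + 1.24*(2.79*u^2 - 5.6*u + 0.3)*(5.58*u^2 - 11.2*u + 0.6))/(0.93*u^3 - 2.8*u^2 + 0.3*u - 0.33)^3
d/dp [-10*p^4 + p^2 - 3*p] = -40*p^3 + 2*p - 3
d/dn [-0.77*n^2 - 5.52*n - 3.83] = -1.54*n - 5.52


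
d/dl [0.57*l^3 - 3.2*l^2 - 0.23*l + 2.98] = 1.71*l^2 - 6.4*l - 0.23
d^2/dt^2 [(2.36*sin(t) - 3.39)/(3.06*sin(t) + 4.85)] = (66.767364*sin(t)^2 - 105.82409*sin(t) - 133.534728)/(28.652616*sin(t)^3 + 136.24038*sin(t)^2 + 215.93655*sin(t) + 114.084125)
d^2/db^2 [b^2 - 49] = 2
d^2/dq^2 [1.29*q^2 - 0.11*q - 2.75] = 2.58000000000000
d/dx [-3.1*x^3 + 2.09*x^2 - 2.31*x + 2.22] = -9.3*x^2 + 4.18*x - 2.31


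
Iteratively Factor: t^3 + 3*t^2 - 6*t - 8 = (t + 4)*(t^2 - t - 2) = (t - 2)*(t + 4)*(t + 1)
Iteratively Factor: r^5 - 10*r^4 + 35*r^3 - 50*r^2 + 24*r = (r - 2)*(r^4 - 8*r^3 + 19*r^2 - 12*r) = (r - 4)*(r - 2)*(r^3 - 4*r^2 + 3*r) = (r - 4)*(r - 3)*(r - 2)*(r^2 - r) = (r - 4)*(r - 3)*(r - 2)*(r - 1)*(r)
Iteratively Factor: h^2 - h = (h - 1)*(h)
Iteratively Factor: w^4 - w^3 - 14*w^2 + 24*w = (w - 2)*(w^3 + w^2 - 12*w) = w*(w - 2)*(w^2 + w - 12) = w*(w - 2)*(w + 4)*(w - 3)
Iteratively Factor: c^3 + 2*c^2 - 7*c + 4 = (c - 1)*(c^2 + 3*c - 4) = (c - 1)*(c + 4)*(c - 1)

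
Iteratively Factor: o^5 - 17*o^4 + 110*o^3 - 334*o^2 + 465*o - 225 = (o - 5)*(o^4 - 12*o^3 + 50*o^2 - 84*o + 45) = (o - 5)*(o - 3)*(o^3 - 9*o^2 + 23*o - 15) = (o - 5)*(o - 3)*(o - 1)*(o^2 - 8*o + 15) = (o - 5)^2*(o - 3)*(o - 1)*(o - 3)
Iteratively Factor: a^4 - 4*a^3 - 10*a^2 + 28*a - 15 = (a + 3)*(a^3 - 7*a^2 + 11*a - 5) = (a - 5)*(a + 3)*(a^2 - 2*a + 1) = (a - 5)*(a - 1)*(a + 3)*(a - 1)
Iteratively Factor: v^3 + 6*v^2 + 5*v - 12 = (v + 4)*(v^2 + 2*v - 3) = (v - 1)*(v + 4)*(v + 3)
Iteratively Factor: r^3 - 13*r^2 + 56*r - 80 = (r - 4)*(r^2 - 9*r + 20) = (r - 5)*(r - 4)*(r - 4)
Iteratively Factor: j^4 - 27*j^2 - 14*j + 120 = (j - 2)*(j^3 + 2*j^2 - 23*j - 60) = (j - 2)*(j + 3)*(j^2 - j - 20) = (j - 2)*(j + 3)*(j + 4)*(j - 5)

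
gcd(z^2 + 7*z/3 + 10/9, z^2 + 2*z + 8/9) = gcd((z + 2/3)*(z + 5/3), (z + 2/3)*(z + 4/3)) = z + 2/3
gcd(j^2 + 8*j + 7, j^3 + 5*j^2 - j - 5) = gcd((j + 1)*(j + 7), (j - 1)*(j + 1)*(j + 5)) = j + 1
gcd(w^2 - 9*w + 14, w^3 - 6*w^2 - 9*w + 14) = w - 7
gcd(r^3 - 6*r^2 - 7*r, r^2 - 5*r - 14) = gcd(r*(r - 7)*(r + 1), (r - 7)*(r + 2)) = r - 7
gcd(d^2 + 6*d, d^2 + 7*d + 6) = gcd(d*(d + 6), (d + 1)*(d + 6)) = d + 6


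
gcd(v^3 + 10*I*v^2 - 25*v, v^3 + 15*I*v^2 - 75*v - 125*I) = v^2 + 10*I*v - 25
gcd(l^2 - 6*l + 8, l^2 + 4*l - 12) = l - 2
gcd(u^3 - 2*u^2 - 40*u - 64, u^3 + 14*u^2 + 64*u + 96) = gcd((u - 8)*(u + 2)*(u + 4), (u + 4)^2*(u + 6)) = u + 4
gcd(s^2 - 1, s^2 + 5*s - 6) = s - 1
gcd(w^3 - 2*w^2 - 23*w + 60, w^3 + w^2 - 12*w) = w - 3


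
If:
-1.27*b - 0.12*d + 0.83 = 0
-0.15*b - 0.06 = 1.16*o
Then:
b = -7.73333333333333*o - 0.4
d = 81.8444444444444*o + 11.15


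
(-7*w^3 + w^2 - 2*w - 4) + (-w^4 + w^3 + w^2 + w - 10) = -w^4 - 6*w^3 + 2*w^2 - w - 14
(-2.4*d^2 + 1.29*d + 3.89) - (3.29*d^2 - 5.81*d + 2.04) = -5.69*d^2 + 7.1*d + 1.85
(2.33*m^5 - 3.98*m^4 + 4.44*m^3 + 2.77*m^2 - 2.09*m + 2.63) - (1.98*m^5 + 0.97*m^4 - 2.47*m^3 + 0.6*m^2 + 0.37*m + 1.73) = 0.35*m^5 - 4.95*m^4 + 6.91*m^3 + 2.17*m^2 - 2.46*m + 0.9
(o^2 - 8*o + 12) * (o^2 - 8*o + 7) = o^4 - 16*o^3 + 83*o^2 - 152*o + 84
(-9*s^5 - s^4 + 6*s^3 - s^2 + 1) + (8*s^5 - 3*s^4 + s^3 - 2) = -s^5 - 4*s^4 + 7*s^3 - s^2 - 1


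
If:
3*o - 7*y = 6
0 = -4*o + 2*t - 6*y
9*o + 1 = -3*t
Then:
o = 47/132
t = -185/132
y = -31/44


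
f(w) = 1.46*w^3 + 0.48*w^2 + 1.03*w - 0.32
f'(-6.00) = 152.95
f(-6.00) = -304.58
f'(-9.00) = 347.17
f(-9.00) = -1035.05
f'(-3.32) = 46.12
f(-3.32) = -51.88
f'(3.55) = 59.64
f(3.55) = 74.70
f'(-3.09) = 39.88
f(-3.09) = -41.99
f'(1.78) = 16.62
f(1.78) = 11.27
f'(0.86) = 5.10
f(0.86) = 1.85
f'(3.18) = 48.38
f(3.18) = 54.76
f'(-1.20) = 6.19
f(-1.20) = -3.39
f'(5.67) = 147.29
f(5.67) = 287.09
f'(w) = 4.38*w^2 + 0.96*w + 1.03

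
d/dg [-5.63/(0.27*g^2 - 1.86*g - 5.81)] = (3.0402*g - 10.4718)/(-0.27*g^2 + 1.86*g + 5.81)^2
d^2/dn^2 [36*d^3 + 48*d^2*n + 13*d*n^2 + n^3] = 26*d + 6*n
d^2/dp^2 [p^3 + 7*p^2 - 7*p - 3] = 6*p + 14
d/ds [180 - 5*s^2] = -10*s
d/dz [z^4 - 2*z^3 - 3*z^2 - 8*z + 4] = 4*z^3 - 6*z^2 - 6*z - 8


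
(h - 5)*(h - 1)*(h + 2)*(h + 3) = h^4 - h^3 - 19*h^2 - 11*h + 30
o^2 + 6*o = o*(o + 6)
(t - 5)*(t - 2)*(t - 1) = t^3 - 8*t^2 + 17*t - 10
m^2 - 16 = (m - 4)*(m + 4)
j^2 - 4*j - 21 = (j - 7)*(j + 3)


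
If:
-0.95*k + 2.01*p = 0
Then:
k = 2.11578947368421*p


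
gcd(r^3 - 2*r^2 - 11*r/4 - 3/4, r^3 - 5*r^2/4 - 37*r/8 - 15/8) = r^2 - 5*r/2 - 3/2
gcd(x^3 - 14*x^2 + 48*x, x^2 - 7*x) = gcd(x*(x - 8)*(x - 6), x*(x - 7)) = x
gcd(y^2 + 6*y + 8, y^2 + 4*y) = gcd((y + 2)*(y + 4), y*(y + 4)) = y + 4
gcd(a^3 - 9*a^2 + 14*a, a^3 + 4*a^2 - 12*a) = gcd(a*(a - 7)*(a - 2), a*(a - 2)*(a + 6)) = a^2 - 2*a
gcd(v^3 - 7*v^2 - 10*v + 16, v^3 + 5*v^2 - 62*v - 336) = v - 8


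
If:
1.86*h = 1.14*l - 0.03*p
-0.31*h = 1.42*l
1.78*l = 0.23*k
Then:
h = -0.0142256060909637*p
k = 0.0240345665676479*p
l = 0.0031055900621118*p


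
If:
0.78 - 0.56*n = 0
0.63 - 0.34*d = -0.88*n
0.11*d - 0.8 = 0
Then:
No Solution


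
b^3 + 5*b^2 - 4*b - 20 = (b - 2)*(b + 2)*(b + 5)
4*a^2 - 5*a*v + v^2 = (-4*a + v)*(-a + v)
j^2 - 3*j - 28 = (j - 7)*(j + 4)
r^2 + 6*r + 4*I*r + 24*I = (r + 6)*(r + 4*I)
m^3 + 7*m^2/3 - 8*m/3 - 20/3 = (m - 5/3)*(m + 2)^2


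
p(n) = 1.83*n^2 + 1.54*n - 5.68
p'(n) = 3.66*n + 1.54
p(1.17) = -1.37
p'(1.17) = 5.82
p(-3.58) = 12.26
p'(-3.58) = -11.56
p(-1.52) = -3.79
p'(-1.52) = -4.02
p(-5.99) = 50.76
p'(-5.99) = -20.38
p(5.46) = 57.28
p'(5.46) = 21.52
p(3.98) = 29.44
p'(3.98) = 16.11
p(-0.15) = -5.87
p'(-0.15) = 0.99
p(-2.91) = 5.34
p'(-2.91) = -9.11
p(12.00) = 276.32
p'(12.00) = 45.46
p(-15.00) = 382.97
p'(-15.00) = -53.36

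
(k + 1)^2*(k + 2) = k^3 + 4*k^2 + 5*k + 2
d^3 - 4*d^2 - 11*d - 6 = (d - 6)*(d + 1)^2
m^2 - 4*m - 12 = (m - 6)*(m + 2)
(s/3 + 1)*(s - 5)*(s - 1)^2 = s^4/3 - 4*s^3/3 - 10*s^2/3 + 28*s/3 - 5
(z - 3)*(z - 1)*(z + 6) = z^3 + 2*z^2 - 21*z + 18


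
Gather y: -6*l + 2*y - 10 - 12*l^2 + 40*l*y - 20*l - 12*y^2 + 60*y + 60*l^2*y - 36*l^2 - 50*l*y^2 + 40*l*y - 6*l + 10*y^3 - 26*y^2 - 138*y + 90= -48*l^2 - 32*l + 10*y^3 + y^2*(-50*l - 38) + y*(60*l^2 + 80*l - 76) + 80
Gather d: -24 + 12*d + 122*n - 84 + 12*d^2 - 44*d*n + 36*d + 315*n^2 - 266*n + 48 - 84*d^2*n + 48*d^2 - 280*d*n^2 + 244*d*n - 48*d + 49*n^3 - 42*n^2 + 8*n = d^2*(60 - 84*n) + d*(-280*n^2 + 200*n) + 49*n^3 + 273*n^2 - 136*n - 60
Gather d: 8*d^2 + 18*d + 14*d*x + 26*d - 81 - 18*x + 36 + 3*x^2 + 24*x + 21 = 8*d^2 + d*(14*x + 44) + 3*x^2 + 6*x - 24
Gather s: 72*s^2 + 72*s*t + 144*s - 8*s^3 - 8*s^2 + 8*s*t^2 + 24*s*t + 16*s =-8*s^3 + 64*s^2 + s*(8*t^2 + 96*t + 160)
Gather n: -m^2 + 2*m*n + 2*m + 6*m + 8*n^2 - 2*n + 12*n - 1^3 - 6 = -m^2 + 8*m + 8*n^2 + n*(2*m + 10) - 7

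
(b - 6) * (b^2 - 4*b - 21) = b^3 - 10*b^2 + 3*b + 126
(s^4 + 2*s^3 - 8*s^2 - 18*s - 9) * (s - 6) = s^5 - 4*s^4 - 20*s^3 + 30*s^2 + 99*s + 54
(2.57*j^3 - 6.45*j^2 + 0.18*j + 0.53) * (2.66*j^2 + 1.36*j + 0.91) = 6.8362*j^5 - 13.6618*j^4 - 5.9545*j^3 - 4.2149*j^2 + 0.8846*j + 0.4823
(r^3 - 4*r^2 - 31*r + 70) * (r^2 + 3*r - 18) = r^5 - r^4 - 61*r^3 + 49*r^2 + 768*r - 1260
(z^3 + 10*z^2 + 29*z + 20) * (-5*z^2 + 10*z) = -5*z^5 - 40*z^4 - 45*z^3 + 190*z^2 + 200*z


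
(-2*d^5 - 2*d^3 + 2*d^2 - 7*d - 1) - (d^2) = -2*d^5 - 2*d^3 + d^2 - 7*d - 1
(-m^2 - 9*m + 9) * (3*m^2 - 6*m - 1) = -3*m^4 - 21*m^3 + 82*m^2 - 45*m - 9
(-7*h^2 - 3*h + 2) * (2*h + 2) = -14*h^3 - 20*h^2 - 2*h + 4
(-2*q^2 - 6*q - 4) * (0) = 0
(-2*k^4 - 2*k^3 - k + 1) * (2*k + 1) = -4*k^5 - 6*k^4 - 2*k^3 - 2*k^2 + k + 1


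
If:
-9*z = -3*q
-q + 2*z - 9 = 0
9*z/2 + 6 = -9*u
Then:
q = -27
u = 23/6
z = -9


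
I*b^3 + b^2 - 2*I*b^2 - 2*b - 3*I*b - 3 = (b - 3)*(b - I)*(I*b + I)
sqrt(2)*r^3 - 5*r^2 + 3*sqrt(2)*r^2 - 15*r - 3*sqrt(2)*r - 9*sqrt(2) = (r + 3)*(r - 3*sqrt(2))*(sqrt(2)*r + 1)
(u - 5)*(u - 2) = u^2 - 7*u + 10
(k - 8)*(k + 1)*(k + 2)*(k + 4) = k^4 - k^3 - 42*k^2 - 104*k - 64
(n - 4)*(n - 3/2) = n^2 - 11*n/2 + 6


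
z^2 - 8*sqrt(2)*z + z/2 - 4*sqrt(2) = (z + 1/2)*(z - 8*sqrt(2))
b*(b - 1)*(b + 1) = b^3 - b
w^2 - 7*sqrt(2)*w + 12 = (w - 6*sqrt(2))*(w - sqrt(2))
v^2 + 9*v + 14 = (v + 2)*(v + 7)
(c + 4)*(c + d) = c^2 + c*d + 4*c + 4*d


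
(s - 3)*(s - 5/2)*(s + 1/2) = s^3 - 5*s^2 + 19*s/4 + 15/4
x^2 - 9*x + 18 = (x - 6)*(x - 3)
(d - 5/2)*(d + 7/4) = d^2 - 3*d/4 - 35/8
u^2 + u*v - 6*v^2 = (u - 2*v)*(u + 3*v)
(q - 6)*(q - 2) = q^2 - 8*q + 12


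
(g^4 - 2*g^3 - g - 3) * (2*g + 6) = 2*g^5 + 2*g^4 - 12*g^3 - 2*g^2 - 12*g - 18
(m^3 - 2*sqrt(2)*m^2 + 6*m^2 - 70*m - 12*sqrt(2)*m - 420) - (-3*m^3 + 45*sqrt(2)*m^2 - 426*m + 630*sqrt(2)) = 4*m^3 - 47*sqrt(2)*m^2 + 6*m^2 - 12*sqrt(2)*m + 356*m - 630*sqrt(2) - 420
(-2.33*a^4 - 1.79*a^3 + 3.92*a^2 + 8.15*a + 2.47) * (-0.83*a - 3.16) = 1.9339*a^5 + 8.8485*a^4 + 2.4028*a^3 - 19.1517*a^2 - 27.8041*a - 7.8052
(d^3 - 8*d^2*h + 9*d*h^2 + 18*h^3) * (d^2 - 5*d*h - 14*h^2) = d^5 - 13*d^4*h + 35*d^3*h^2 + 85*d^2*h^3 - 216*d*h^4 - 252*h^5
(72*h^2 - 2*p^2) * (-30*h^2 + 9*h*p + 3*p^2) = -2160*h^4 + 648*h^3*p + 276*h^2*p^2 - 18*h*p^3 - 6*p^4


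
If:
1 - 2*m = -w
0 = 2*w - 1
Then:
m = 3/4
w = 1/2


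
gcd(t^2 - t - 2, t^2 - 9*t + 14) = t - 2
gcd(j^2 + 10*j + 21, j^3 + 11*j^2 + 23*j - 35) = j + 7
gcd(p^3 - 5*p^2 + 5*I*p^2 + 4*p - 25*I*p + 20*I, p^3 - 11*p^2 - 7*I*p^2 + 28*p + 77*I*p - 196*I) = p - 4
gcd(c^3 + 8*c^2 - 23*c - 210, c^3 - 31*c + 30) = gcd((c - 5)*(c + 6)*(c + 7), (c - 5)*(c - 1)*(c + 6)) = c^2 + c - 30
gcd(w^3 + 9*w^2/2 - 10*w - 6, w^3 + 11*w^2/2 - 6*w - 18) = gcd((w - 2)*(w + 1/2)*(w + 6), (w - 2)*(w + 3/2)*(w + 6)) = w^2 + 4*w - 12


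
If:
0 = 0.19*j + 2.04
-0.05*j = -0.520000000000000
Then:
No Solution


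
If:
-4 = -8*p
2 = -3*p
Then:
No Solution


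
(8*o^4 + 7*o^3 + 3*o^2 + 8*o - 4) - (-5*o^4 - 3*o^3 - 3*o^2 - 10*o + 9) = 13*o^4 + 10*o^3 + 6*o^2 + 18*o - 13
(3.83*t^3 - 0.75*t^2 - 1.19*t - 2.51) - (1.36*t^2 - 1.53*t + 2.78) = 3.83*t^3 - 2.11*t^2 + 0.34*t - 5.29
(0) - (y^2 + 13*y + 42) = -y^2 - 13*y - 42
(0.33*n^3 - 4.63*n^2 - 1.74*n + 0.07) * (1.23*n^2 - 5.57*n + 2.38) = 0.4059*n^5 - 7.533*n^4 + 24.4343*n^3 - 1.2415*n^2 - 4.5311*n + 0.1666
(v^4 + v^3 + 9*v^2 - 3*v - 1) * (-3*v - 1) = -3*v^5 - 4*v^4 - 28*v^3 + 6*v + 1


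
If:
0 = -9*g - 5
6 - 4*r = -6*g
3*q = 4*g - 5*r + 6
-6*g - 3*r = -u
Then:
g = -5/9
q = 4/27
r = 2/3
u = -4/3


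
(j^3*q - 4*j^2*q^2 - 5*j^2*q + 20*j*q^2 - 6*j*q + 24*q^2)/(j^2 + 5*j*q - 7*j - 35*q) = q*(j^3 - 4*j^2*q - 5*j^2 + 20*j*q - 6*j + 24*q)/(j^2 + 5*j*q - 7*j - 35*q)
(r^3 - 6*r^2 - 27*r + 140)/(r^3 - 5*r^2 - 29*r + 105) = (r - 4)/(r - 3)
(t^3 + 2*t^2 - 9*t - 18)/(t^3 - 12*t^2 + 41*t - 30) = (t^3 + 2*t^2 - 9*t - 18)/(t^3 - 12*t^2 + 41*t - 30)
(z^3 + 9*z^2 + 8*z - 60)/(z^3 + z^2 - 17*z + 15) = (z^2 + 4*z - 12)/(z^2 - 4*z + 3)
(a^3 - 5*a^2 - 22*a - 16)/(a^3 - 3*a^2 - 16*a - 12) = (a - 8)/(a - 6)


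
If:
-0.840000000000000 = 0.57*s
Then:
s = -1.47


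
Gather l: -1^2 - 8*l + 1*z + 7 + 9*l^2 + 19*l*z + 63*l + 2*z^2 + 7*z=9*l^2 + l*(19*z + 55) + 2*z^2 + 8*z + 6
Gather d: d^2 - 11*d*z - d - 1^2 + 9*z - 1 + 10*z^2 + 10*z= d^2 + d*(-11*z - 1) + 10*z^2 + 19*z - 2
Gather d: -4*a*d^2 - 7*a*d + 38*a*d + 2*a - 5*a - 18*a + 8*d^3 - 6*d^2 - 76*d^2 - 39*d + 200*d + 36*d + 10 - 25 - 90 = -21*a + 8*d^3 + d^2*(-4*a - 82) + d*(31*a + 197) - 105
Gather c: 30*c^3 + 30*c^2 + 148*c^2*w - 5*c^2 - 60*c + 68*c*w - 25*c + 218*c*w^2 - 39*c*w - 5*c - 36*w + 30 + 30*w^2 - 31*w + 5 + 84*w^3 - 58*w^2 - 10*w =30*c^3 + c^2*(148*w + 25) + c*(218*w^2 + 29*w - 90) + 84*w^3 - 28*w^2 - 77*w + 35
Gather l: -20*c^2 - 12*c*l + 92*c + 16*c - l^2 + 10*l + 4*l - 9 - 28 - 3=-20*c^2 + 108*c - l^2 + l*(14 - 12*c) - 40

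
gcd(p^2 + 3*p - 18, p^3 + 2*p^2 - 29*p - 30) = p + 6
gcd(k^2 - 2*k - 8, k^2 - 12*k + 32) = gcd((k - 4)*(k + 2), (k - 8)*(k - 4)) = k - 4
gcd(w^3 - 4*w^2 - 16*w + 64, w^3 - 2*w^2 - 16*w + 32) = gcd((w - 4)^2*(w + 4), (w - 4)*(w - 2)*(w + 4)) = w^2 - 16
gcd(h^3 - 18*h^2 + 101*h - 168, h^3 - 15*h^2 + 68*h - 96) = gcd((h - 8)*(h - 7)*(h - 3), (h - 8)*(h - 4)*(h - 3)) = h^2 - 11*h + 24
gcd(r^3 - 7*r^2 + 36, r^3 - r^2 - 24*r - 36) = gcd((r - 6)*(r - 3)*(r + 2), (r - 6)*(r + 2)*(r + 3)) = r^2 - 4*r - 12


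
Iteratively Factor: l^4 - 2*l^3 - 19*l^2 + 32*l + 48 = (l + 1)*(l^3 - 3*l^2 - 16*l + 48) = (l - 3)*(l + 1)*(l^2 - 16) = (l - 3)*(l + 1)*(l + 4)*(l - 4)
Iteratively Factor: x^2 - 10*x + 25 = (x - 5)*(x - 5)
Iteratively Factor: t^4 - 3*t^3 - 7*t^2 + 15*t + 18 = (t - 3)*(t^3 - 7*t - 6) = (t - 3)*(t + 2)*(t^2 - 2*t - 3) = (t - 3)^2*(t + 2)*(t + 1)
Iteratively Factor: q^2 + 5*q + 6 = (q + 3)*(q + 2)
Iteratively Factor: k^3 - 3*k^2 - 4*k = (k)*(k^2 - 3*k - 4) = k*(k + 1)*(k - 4)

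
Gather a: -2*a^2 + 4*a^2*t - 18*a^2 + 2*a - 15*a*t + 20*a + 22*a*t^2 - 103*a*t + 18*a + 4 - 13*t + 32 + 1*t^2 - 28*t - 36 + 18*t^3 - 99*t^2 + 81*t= a^2*(4*t - 20) + a*(22*t^2 - 118*t + 40) + 18*t^3 - 98*t^2 + 40*t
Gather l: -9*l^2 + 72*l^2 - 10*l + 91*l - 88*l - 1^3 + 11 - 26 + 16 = 63*l^2 - 7*l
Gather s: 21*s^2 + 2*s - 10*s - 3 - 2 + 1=21*s^2 - 8*s - 4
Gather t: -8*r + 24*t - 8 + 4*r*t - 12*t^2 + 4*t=-8*r - 12*t^2 + t*(4*r + 28) - 8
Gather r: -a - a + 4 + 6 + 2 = 12 - 2*a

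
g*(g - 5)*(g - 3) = g^3 - 8*g^2 + 15*g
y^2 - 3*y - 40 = (y - 8)*(y + 5)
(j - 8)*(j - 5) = j^2 - 13*j + 40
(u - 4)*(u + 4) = u^2 - 16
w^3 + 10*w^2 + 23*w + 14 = (w + 1)*(w + 2)*(w + 7)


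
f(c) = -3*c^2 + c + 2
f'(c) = 1 - 6*c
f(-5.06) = -79.87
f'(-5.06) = 31.36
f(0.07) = 2.06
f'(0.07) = 0.58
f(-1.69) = -8.26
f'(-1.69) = 11.14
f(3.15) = -24.62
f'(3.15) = -17.90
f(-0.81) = -0.78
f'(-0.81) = 5.86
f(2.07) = -8.78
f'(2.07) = -11.42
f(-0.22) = 1.63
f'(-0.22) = 2.32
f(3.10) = -23.73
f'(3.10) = -17.60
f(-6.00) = -112.00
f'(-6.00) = 37.00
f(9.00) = -232.00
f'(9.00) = -53.00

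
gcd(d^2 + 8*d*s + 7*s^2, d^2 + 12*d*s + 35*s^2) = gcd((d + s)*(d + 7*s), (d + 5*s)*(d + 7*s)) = d + 7*s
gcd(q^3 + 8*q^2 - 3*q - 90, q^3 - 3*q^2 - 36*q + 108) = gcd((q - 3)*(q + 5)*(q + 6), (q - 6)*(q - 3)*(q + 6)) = q^2 + 3*q - 18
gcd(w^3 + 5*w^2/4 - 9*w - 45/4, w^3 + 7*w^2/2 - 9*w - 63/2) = w^2 - 9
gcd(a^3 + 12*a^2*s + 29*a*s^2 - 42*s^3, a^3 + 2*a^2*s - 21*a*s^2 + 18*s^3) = -a^2 - 5*a*s + 6*s^2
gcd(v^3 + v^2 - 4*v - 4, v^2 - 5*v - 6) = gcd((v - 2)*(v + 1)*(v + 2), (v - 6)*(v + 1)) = v + 1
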